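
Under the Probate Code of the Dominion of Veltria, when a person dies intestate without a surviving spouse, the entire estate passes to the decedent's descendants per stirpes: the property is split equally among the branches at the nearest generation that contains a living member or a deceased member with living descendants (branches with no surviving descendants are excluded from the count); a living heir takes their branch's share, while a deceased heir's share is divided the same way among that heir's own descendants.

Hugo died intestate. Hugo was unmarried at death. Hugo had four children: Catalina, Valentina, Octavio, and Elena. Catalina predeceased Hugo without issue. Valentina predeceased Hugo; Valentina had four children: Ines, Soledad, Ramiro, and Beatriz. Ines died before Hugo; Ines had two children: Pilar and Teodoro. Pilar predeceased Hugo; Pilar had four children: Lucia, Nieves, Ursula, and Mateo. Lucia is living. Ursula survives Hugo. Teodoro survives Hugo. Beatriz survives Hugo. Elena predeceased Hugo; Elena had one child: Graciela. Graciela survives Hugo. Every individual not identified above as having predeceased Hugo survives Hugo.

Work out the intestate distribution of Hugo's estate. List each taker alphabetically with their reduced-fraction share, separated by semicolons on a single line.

There is no surviving spouse, so the entire estate passes to Hugo's descendants per stirpes.
Catalina left no surviving issue, so that branch lapses and is disregarded.
The estate is divided into 3 equal shares of 1/3 among Valentina, Octavio, Elena.
Valentina predeceased; the 1/3 allotted to Valentina's branch passes to Valentina's issue by representation.
The 1/3 is divided into 4 equal shares of 1/12 among Ines, Soledad, Ramiro, Beatriz.
Ines predeceased; the 1/12 allotted to Ines's branch passes to Ines's issue by representation.
The 1/12 is divided into 2 equal shares of 1/24 among Pilar, Teodoro.
Pilar predeceased; the 1/24 allotted to Pilar's branch passes to Pilar's issue by representation.
The 1/24 is divided into 4 equal shares of 1/96 among Lucia, Nieves, Ursula, Mateo.
Lucia is living and takes 1/96.
Nieves is living and takes 1/96.
Ursula is living and takes 1/96.
Mateo is living and takes 1/96.
Teodoro is living and takes 1/24.
Soledad is living and takes 1/12.
Ramiro is living and takes 1/12.
Beatriz is living and takes 1/12.
Octavio is living and takes 1/3.
Elena predeceased; the 1/3 allotted to Elena's branch passes to Elena's issue by representation.
Graciela is the sole taker at this level and receives the full 1/3.

Beatriz 1/12; Graciela 1/3; Lucia 1/96; Mateo 1/96; Nieves 1/96; Octavio 1/3; Ramiro 1/12; Soledad 1/12; Teodoro 1/24; Ursula 1/96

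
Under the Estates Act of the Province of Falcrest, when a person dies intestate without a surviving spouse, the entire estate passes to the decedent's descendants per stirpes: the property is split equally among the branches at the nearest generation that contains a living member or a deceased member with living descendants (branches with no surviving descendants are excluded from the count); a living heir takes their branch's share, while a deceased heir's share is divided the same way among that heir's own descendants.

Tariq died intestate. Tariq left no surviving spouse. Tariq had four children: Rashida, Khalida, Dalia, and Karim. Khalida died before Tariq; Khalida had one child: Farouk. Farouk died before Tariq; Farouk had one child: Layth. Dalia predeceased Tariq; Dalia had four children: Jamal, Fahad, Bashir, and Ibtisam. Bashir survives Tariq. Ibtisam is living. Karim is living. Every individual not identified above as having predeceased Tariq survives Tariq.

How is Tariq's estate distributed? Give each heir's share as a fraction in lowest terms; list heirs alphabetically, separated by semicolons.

Bashir 1/16; Fahad 1/16; Ibtisam 1/16; Jamal 1/16; Karim 1/4; Layth 1/4; Rashida 1/4

There is no surviving spouse, so the entire estate passes to Tariq's descendants per stirpes.
The estate is divided into 4 equal shares of 1/4 among Rashida, Khalida, Dalia, Karim.
Rashida is living and takes 1/4.
Khalida predeceased; the 1/4 allotted to Khalida's branch passes to Khalida's issue by representation.
Farouk's line is the sole branch at this level, so the full 1/4 passes to Farouk's issue by representation.
Layth is the sole taker at this level and receives the full 1/4.
Dalia predeceased; the 1/4 allotted to Dalia's branch passes to Dalia's issue by representation.
The 1/4 is divided into 4 equal shares of 1/16 among Jamal, Fahad, Bashir, Ibtisam.
Jamal is living and takes 1/16.
Fahad is living and takes 1/16.
Bashir is living and takes 1/16.
Ibtisam is living and takes 1/16.
Karim is living and takes 1/4.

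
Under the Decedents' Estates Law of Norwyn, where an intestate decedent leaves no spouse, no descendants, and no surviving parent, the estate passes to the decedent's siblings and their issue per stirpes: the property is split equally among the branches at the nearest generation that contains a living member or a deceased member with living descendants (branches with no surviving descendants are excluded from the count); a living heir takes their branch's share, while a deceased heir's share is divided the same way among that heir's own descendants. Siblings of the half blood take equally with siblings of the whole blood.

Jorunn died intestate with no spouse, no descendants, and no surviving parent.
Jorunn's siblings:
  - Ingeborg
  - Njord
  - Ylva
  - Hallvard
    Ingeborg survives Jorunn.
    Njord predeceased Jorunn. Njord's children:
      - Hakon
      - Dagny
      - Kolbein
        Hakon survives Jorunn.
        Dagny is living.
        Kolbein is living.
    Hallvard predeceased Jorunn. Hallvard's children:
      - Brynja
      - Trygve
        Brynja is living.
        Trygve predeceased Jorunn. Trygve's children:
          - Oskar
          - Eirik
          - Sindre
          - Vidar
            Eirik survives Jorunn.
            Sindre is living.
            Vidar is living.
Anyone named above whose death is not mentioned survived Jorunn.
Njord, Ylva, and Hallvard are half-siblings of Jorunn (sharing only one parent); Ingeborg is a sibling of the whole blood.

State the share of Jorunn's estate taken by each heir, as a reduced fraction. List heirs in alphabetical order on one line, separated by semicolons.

Brynja 1/8; Dagny 1/12; Eirik 1/32; Hakon 1/12; Ingeborg 1/4; Kolbein 1/12; Oskar 1/32; Sindre 1/32; Vidar 1/32; Ylva 1/4

No spouse, descendants, or parent survives, so the estate passes to Jorunn's siblings per stirpes.
Half-blood and whole-blood siblings take equally under the stated rule.
The estate is divided into 4 equal shares of 1/4 among Ingeborg, Njord, Ylva, Hallvard.
Ingeborg is living and takes 1/4.
Njord predeceased; the 1/4 allotted to Njord's branch passes to Njord's issue by representation.
The 1/4 is divided into 3 equal shares of 1/12 among Hakon, Dagny, Kolbein.
Hakon is living and takes 1/12.
Dagny is living and takes 1/12.
Kolbein is living and takes 1/12.
Ylva is living and takes 1/4.
Hallvard predeceased; the 1/4 allotted to Hallvard's branch passes to Hallvard's issue by representation.
The 1/4 is divided into 2 equal shares of 1/8 among Brynja, Trygve.
Brynja is living and takes 1/8.
Trygve predeceased; the 1/8 allotted to Trygve's branch passes to Trygve's issue by representation.
The 1/8 is divided into 4 equal shares of 1/32 among Oskar, Eirik, Sindre, Vidar.
Oskar is living and takes 1/32.
Eirik is living and takes 1/32.
Sindre is living and takes 1/32.
Vidar is living and takes 1/32.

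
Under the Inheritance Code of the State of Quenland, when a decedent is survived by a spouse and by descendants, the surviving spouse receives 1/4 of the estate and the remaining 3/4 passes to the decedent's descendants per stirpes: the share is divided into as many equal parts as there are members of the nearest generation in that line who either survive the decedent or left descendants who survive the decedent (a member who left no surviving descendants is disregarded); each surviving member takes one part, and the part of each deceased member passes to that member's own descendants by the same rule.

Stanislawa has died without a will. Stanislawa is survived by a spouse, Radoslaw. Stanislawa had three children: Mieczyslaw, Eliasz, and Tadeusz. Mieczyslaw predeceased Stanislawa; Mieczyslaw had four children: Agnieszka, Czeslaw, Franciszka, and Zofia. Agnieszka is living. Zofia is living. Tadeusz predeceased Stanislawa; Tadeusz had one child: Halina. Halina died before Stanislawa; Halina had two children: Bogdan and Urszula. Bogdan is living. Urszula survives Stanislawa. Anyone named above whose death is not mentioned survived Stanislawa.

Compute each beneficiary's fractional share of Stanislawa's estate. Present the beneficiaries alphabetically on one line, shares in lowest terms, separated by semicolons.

Agnieszka 1/16; Bogdan 1/8; Czeslaw 1/16; Eliasz 1/4; Franciszka 1/16; Radoslaw 1/4; Urszula 1/8; Zofia 1/16

Radoslaw, as surviving spouse, takes 1/4.
The remaining 3/4 passes to Stanislawa's descendants per stirpes.
The 3/4 is divided into 3 equal shares of 1/4 among Mieczyslaw, Eliasz, Tadeusz.
Mieczyslaw predeceased; the 1/4 allotted to Mieczyslaw's branch passes to Mieczyslaw's issue by representation.
The 1/4 is divided into 4 equal shares of 1/16 among Agnieszka, Czeslaw, Franciszka, Zofia.
Agnieszka is living and takes 1/16.
Czeslaw is living and takes 1/16.
Franciszka is living and takes 1/16.
Zofia is living and takes 1/16.
Eliasz is living and takes 1/4.
Tadeusz predeceased; the 1/4 allotted to Tadeusz's branch passes to Tadeusz's issue by representation.
Halina's line is the sole branch at this level, so the full 1/4 passes to Halina's issue by representation.
The 1/4 is divided into 2 equal shares of 1/8 among Bogdan, Urszula.
Bogdan is living and takes 1/8.
Urszula is living and takes 1/8.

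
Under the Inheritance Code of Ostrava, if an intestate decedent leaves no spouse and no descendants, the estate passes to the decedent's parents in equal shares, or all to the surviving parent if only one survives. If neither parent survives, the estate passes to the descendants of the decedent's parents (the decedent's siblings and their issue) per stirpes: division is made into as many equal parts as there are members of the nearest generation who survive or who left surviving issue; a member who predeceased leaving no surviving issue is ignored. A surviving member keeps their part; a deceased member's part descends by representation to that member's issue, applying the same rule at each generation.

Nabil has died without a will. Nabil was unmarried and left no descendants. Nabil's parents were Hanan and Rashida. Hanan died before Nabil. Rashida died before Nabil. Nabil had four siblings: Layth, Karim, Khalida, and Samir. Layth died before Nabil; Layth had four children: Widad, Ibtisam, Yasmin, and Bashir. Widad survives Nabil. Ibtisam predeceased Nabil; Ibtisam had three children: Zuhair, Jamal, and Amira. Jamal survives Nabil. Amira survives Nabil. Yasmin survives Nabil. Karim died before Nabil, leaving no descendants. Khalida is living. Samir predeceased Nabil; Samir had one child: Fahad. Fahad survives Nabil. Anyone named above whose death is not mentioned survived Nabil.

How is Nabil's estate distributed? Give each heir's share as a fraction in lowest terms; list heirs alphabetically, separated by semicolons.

Amira 1/36; Bashir 1/12; Fahad 1/3; Jamal 1/36; Khalida 1/3; Widad 1/12; Yasmin 1/12; Zuhair 1/36

Neither parent survives and there are no descendants, so the estate passes to Nabil's siblings and their issue per stirpes.
Karim left no surviving issue, so that branch lapses and is disregarded.
The estate is divided into 3 equal shares of 1/3 among Layth, Khalida, Samir.
Layth predeceased; the 1/3 allotted to Layth's branch passes to Layth's issue by representation.
The 1/3 is divided into 4 equal shares of 1/12 among Widad, Ibtisam, Yasmin, Bashir.
Widad is living and takes 1/12.
Ibtisam predeceased; the 1/12 allotted to Ibtisam's branch passes to Ibtisam's issue by representation.
The 1/12 is divided into 3 equal shares of 1/36 among Zuhair, Jamal, Amira.
Zuhair is living and takes 1/36.
Jamal is living and takes 1/36.
Amira is living and takes 1/36.
Yasmin is living and takes 1/12.
Bashir is living and takes 1/12.
Khalida is living and takes 1/3.
Samir predeceased; the 1/3 allotted to Samir's branch passes to Samir's issue by representation.
Fahad is the sole taker at this level and receives the full 1/3.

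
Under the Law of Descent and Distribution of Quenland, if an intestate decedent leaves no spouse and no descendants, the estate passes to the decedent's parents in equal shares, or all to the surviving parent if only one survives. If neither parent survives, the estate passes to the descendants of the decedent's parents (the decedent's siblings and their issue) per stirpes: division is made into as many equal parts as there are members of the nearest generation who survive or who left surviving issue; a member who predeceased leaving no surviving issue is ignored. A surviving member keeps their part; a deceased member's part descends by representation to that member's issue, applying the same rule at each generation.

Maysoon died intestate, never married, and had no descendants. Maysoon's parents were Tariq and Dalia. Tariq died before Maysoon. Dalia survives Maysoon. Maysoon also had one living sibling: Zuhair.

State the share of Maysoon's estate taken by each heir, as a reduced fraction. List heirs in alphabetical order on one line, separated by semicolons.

Dalia 1

Only one parent, Dalia, survives, so Dalia takes the entire estate. The siblings take nothing because a surviving parent has priority.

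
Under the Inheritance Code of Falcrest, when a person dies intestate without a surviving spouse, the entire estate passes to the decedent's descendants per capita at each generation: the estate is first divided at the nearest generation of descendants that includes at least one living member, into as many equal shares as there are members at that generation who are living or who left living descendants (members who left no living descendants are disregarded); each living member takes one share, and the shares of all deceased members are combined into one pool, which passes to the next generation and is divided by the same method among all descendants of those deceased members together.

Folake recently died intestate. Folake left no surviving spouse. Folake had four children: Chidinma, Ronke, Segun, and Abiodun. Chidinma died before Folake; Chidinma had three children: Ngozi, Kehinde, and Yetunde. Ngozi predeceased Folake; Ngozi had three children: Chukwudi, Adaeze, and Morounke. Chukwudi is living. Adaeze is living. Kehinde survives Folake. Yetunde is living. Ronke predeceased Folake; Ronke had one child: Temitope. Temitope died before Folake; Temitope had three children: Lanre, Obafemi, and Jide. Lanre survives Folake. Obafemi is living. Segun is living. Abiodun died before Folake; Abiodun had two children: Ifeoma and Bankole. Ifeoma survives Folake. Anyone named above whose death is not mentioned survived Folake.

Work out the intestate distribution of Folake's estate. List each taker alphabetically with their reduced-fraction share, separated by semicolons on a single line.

There is no surviving spouse, so the entire estate passes to Folake's descendants per capita at each generation.
At generation 1 (Chidinma, Ronke, Segun, Abiodun) there are 4 shares of (1)/4 = 1/4 each.
Living: Segun — each takes 1/4.
Deceased: Chidinma, Ronke, and Abiodun. Their combined 3/4 is pooled and carried to generation 2.
At generation 2 (Ngozi, Kehinde, Yetunde, Temitope, Ifeoma, Bankole) there are 6 shares of (3/4)/6 = 1/8 each.
Living: Kehinde, Yetunde, Ifeoma, and Bankole — each takes 1/8.
Deceased: Ngozi and Temitope. Their combined 1/4 is pooled and carried to generation 3.
At generation 3 (Chukwudi, Adaeze, Morounke, Lanre, Obafemi, Jide) there are 6 shares of (1/4)/6 = 1/24 each.
Living: Chukwudi, Adaeze, Morounke, Lanre, Obafemi, and Jide — each takes 1/24.

Adaeze 1/24; Bankole 1/8; Chukwudi 1/24; Ifeoma 1/8; Jide 1/24; Kehinde 1/8; Lanre 1/24; Morounke 1/24; Obafemi 1/24; Segun 1/4; Yetunde 1/8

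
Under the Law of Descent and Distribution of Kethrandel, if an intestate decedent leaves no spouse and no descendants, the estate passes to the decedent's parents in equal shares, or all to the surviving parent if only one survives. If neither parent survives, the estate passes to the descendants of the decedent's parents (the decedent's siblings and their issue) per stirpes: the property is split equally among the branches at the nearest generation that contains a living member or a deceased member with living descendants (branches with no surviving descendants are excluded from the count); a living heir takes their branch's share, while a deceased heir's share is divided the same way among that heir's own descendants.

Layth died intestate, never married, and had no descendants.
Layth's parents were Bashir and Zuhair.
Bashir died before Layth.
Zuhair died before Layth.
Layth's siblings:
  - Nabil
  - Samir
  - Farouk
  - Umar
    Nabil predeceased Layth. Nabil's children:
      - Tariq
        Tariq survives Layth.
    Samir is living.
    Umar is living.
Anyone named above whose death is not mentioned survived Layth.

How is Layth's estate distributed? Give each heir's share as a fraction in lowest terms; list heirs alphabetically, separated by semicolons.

Neither parent survives and there are no descendants, so the estate passes to Layth's siblings and their issue per stirpes.
The estate is divided into 4 equal shares of 1/4 among Nabil, Samir, Farouk, Umar.
Nabil predeceased; the 1/4 allotted to Nabil's branch passes to Nabil's issue by representation.
Tariq is the sole taker at this level and receives the full 1/4.
Samir is living and takes 1/4.
Farouk is living and takes 1/4.
Umar is living and takes 1/4.

Farouk 1/4; Samir 1/4; Tariq 1/4; Umar 1/4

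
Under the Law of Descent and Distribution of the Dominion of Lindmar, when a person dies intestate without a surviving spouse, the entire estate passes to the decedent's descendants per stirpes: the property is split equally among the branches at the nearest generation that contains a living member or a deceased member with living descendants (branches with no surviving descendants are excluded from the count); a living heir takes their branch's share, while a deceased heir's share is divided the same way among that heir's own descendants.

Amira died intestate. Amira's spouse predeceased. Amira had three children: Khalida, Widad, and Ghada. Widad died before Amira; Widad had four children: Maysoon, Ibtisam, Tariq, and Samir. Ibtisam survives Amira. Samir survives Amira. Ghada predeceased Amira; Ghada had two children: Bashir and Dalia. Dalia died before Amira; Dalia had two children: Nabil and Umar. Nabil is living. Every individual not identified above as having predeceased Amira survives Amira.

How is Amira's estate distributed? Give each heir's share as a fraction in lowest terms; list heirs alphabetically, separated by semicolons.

Bashir 1/6; Ibtisam 1/12; Khalida 1/3; Maysoon 1/12; Nabil 1/12; Samir 1/12; Tariq 1/12; Umar 1/12

There is no surviving spouse, so the entire estate passes to Amira's descendants per stirpes.
The estate is divided into 3 equal shares of 1/3 among Khalida, Widad, Ghada.
Khalida is living and takes 1/3.
Widad predeceased; the 1/3 allotted to Widad's branch passes to Widad's issue by representation.
The 1/3 is divided into 4 equal shares of 1/12 among Maysoon, Ibtisam, Tariq, Samir.
Maysoon is living and takes 1/12.
Ibtisam is living and takes 1/12.
Tariq is living and takes 1/12.
Samir is living and takes 1/12.
Ghada predeceased; the 1/3 allotted to Ghada's branch passes to Ghada's issue by representation.
The 1/3 is divided into 2 equal shares of 1/6 among Bashir, Dalia.
Bashir is living and takes 1/6.
Dalia predeceased; the 1/6 allotted to Dalia's branch passes to Dalia's issue by representation.
The 1/6 is divided into 2 equal shares of 1/12 among Nabil, Umar.
Nabil is living and takes 1/12.
Umar is living and takes 1/12.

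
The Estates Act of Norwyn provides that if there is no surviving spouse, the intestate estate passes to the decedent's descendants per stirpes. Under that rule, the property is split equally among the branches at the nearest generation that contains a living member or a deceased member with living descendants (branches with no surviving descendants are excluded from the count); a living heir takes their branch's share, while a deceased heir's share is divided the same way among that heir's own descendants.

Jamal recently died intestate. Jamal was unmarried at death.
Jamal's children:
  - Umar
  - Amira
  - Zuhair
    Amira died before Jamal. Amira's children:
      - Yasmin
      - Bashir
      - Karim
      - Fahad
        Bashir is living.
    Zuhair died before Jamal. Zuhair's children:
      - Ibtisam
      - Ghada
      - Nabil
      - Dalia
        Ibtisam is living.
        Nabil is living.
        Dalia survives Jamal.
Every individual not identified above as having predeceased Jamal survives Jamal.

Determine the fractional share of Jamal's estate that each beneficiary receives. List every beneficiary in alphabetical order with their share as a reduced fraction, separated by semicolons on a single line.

There is no surviving spouse, so the entire estate passes to Jamal's descendants per stirpes.
The estate is divided into 3 equal shares of 1/3 among Umar, Amira, Zuhair.
Umar is living and takes 1/3.
Amira predeceased; the 1/3 allotted to Amira's branch passes to Amira's issue by representation.
The 1/3 is divided into 4 equal shares of 1/12 among Yasmin, Bashir, Karim, Fahad.
Yasmin is living and takes 1/12.
Bashir is living and takes 1/12.
Karim is living and takes 1/12.
Fahad is living and takes 1/12.
Zuhair predeceased; the 1/3 allotted to Zuhair's branch passes to Zuhair's issue by representation.
The 1/3 is divided into 4 equal shares of 1/12 among Ibtisam, Ghada, Nabil, Dalia.
Ibtisam is living and takes 1/12.
Ghada is living and takes 1/12.
Nabil is living and takes 1/12.
Dalia is living and takes 1/12.

Bashir 1/12; Dalia 1/12; Fahad 1/12; Ghada 1/12; Ibtisam 1/12; Karim 1/12; Nabil 1/12; Umar 1/3; Yasmin 1/12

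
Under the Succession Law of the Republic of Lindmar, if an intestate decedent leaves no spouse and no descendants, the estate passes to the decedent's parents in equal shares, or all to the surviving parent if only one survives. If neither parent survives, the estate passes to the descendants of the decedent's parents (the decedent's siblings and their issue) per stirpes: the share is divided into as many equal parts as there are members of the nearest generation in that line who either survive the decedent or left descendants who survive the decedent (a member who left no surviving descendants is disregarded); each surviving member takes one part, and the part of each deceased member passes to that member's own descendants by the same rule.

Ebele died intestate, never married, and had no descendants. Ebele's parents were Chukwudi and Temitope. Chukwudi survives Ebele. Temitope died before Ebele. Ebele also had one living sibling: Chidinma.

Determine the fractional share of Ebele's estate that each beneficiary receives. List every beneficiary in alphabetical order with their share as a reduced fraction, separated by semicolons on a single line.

Only one parent, Chukwudi, survives, so Chukwudi takes the entire estate. The siblings take nothing because a surviving parent has priority.

Chukwudi 1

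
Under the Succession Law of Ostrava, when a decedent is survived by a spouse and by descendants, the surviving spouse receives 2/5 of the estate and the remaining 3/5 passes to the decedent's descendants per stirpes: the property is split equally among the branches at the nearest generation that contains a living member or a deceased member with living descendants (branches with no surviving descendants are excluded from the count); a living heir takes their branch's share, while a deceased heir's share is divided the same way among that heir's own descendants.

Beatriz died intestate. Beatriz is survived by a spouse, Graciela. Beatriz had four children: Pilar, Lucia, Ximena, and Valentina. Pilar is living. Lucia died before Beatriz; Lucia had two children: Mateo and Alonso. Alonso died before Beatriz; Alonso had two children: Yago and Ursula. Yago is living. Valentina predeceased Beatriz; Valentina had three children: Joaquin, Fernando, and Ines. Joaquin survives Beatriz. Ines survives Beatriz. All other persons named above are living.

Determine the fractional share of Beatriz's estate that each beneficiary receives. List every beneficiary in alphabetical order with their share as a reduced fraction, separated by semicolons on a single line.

Graciela, as surviving spouse, takes 2/5.
The remaining 3/5 passes to Beatriz's descendants per stirpes.
The 3/5 is divided into 4 equal shares of 3/20 among Pilar, Lucia, Ximena, Valentina.
Pilar is living and takes 3/20.
Lucia predeceased; the 3/20 allotted to Lucia's branch passes to Lucia's issue by representation.
The 3/20 is divided into 2 equal shares of 3/40 among Mateo, Alonso.
Mateo is living and takes 3/40.
Alonso predeceased; the 3/40 allotted to Alonso's branch passes to Alonso's issue by representation.
The 3/40 is divided into 2 equal shares of 3/80 among Yago, Ursula.
Yago is living and takes 3/80.
Ursula is living and takes 3/80.
Ximena is living and takes 3/20.
Valentina predeceased; the 3/20 allotted to Valentina's branch passes to Valentina's issue by representation.
The 3/20 is divided into 3 equal shares of 1/20 among Joaquin, Fernando, Ines.
Joaquin is living and takes 1/20.
Fernando is living and takes 1/20.
Ines is living and takes 1/20.

Fernando 1/20; Graciela 2/5; Ines 1/20; Joaquin 1/20; Mateo 3/40; Pilar 3/20; Ursula 3/80; Ximena 3/20; Yago 3/80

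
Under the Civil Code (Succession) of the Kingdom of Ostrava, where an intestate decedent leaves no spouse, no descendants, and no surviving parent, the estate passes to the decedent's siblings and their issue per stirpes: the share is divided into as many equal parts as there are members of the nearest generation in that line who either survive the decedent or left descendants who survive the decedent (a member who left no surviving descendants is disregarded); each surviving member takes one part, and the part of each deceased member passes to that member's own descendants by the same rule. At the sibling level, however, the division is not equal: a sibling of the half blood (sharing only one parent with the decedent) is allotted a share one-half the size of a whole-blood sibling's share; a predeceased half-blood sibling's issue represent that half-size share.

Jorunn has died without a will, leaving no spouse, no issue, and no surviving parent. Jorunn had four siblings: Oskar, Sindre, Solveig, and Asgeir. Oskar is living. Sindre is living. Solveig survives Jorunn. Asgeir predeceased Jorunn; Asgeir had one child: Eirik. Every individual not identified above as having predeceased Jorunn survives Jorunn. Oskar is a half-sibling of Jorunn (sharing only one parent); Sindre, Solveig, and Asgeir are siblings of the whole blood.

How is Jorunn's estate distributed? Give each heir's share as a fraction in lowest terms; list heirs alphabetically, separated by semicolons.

No spouse, descendants, or parent survives, so the estate passes to Jorunn's siblings per stirpes.
Half-blood siblings count for one-half the weight of whole-blood siblings at the initial division.
Dividing 1 in proportion to weights (total weight 7/2): Oskar (weight 1/2) → 1/7; Sindre (weight 1) → 2/7; Solveig (weight 1) → 2/7; Asgeir (weight 1) → 2/7.
Oskar is living and takes 1/7.
Sindre is living and takes 2/7.
Solveig is living and takes 2/7.
Asgeir predeceased; the 2/7 allotted to Asgeir's branch passes to Asgeir's issue by representation.
Eirik is the sole taker at this level and receives the full 2/7.

Eirik 2/7; Oskar 1/7; Sindre 2/7; Solveig 2/7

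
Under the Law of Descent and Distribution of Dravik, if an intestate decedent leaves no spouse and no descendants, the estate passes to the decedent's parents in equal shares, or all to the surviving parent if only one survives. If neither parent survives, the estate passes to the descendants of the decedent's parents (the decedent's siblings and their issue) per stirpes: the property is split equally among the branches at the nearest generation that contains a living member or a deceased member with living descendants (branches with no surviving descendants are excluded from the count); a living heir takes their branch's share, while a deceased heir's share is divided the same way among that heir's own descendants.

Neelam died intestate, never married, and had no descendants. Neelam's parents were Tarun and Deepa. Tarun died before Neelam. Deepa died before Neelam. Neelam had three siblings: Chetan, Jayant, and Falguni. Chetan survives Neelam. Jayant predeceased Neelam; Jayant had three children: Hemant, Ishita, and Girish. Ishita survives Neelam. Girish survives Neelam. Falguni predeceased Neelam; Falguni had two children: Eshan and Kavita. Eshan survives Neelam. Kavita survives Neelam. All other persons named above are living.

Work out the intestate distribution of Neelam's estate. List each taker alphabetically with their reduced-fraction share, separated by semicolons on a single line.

Chetan 1/3; Eshan 1/6; Girish 1/9; Hemant 1/9; Ishita 1/9; Kavita 1/6

Neither parent survives and there are no descendants, so the estate passes to Neelam's siblings and their issue per stirpes.
The estate is divided into 3 equal shares of 1/3 among Chetan, Jayant, Falguni.
Chetan is living and takes 1/3.
Jayant predeceased; the 1/3 allotted to Jayant's branch passes to Jayant's issue by representation.
The 1/3 is divided into 3 equal shares of 1/9 among Hemant, Ishita, Girish.
Hemant is living and takes 1/9.
Ishita is living and takes 1/9.
Girish is living and takes 1/9.
Falguni predeceased; the 1/3 allotted to Falguni's branch passes to Falguni's issue by representation.
The 1/3 is divided into 2 equal shares of 1/6 among Eshan, Kavita.
Eshan is living and takes 1/6.
Kavita is living and takes 1/6.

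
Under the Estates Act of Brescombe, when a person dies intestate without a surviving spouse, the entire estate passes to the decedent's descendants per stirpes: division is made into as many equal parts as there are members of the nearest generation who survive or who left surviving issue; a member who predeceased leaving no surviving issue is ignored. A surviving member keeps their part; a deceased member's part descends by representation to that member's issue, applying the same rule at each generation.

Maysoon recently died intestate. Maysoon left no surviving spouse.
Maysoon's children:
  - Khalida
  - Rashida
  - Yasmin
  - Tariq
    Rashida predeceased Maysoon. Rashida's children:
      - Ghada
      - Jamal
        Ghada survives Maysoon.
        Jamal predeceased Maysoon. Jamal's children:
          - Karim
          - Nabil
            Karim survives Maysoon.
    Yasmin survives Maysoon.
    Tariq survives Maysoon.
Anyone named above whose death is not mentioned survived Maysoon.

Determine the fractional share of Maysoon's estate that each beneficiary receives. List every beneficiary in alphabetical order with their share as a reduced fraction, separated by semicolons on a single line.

Ghada 1/8; Karim 1/16; Khalida 1/4; Nabil 1/16; Tariq 1/4; Yasmin 1/4

There is no surviving spouse, so the entire estate passes to Maysoon's descendants per stirpes.
The estate is divided into 4 equal shares of 1/4 among Khalida, Rashida, Yasmin, Tariq.
Khalida is living and takes 1/4.
Rashida predeceased; the 1/4 allotted to Rashida's branch passes to Rashida's issue by representation.
The 1/4 is divided into 2 equal shares of 1/8 among Ghada, Jamal.
Ghada is living and takes 1/8.
Jamal predeceased; the 1/8 allotted to Jamal's branch passes to Jamal's issue by representation.
The 1/8 is divided into 2 equal shares of 1/16 among Karim, Nabil.
Karim is living and takes 1/16.
Nabil is living and takes 1/16.
Yasmin is living and takes 1/4.
Tariq is living and takes 1/4.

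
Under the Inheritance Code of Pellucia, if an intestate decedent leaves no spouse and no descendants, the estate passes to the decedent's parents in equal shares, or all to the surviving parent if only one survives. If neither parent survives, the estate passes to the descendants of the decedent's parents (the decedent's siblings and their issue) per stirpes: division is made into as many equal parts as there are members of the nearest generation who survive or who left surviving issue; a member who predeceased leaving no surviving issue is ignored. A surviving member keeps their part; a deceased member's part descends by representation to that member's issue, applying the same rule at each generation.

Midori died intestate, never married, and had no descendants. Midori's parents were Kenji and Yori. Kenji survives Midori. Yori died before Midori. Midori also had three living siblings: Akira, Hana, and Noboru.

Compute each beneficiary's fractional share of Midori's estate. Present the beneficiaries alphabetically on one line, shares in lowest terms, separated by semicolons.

Only one parent, Kenji, survives, so Kenji takes the entire estate. The siblings take nothing because a surviving parent has priority.

Kenji 1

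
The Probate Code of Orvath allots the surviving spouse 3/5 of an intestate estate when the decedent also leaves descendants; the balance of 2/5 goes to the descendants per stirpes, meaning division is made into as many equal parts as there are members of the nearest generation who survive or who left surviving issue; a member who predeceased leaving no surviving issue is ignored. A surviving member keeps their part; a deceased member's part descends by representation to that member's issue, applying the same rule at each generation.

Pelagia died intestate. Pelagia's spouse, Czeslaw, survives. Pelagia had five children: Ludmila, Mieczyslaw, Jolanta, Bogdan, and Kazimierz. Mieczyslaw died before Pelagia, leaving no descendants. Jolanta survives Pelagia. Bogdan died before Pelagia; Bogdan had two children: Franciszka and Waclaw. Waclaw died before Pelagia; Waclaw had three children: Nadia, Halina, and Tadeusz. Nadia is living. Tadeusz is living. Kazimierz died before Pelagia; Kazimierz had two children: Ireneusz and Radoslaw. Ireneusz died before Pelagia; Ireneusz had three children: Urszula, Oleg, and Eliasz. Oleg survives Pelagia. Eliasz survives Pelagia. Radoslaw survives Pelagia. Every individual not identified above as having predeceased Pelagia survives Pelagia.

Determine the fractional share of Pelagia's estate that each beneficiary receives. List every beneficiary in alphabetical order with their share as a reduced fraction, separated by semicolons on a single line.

Czeslaw, as surviving spouse, takes 3/5.
The remaining 2/5 passes to Pelagia's descendants per stirpes.
Mieczyslaw left no surviving issue, so that branch lapses and is disregarded.
The 2/5 is divided into 4 equal shares of 1/10 among Ludmila, Jolanta, Bogdan, Kazimierz.
Ludmila is living and takes 1/10.
Jolanta is living and takes 1/10.
Bogdan predeceased; the 1/10 allotted to Bogdan's branch passes to Bogdan's issue by representation.
The 1/10 is divided into 2 equal shares of 1/20 among Franciszka, Waclaw.
Franciszka is living and takes 1/20.
Waclaw predeceased; the 1/20 allotted to Waclaw's branch passes to Waclaw's issue by representation.
The 1/20 is divided into 3 equal shares of 1/60 among Nadia, Halina, Tadeusz.
Nadia is living and takes 1/60.
Halina is living and takes 1/60.
Tadeusz is living and takes 1/60.
Kazimierz predeceased; the 1/10 allotted to Kazimierz's branch passes to Kazimierz's issue by representation.
The 1/10 is divided into 2 equal shares of 1/20 among Ireneusz, Radoslaw.
Ireneusz predeceased; the 1/20 allotted to Ireneusz's branch passes to Ireneusz's issue by representation.
The 1/20 is divided into 3 equal shares of 1/60 among Urszula, Oleg, Eliasz.
Urszula is living and takes 1/60.
Oleg is living and takes 1/60.
Eliasz is living and takes 1/60.
Radoslaw is living and takes 1/20.

Czeslaw 3/5; Eliasz 1/60; Franciszka 1/20; Halina 1/60; Jolanta 1/10; Ludmila 1/10; Nadia 1/60; Oleg 1/60; Radoslaw 1/20; Tadeusz 1/60; Urszula 1/60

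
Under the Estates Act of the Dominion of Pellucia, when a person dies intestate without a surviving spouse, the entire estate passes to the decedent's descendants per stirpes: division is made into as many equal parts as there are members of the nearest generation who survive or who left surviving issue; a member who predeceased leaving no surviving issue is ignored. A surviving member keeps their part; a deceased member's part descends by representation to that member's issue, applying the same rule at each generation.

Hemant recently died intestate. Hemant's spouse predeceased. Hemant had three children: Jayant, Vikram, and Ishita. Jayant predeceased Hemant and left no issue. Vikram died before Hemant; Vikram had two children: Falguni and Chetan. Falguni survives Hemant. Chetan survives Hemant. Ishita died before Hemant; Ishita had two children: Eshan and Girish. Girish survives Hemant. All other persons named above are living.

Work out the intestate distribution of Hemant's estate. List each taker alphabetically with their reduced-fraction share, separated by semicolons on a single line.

There is no surviving spouse, so the entire estate passes to Hemant's descendants per stirpes.
Jayant left no surviving issue, so that branch lapses and is disregarded.
The estate is divided into 2 equal shares of 1/2 among Vikram, Ishita.
Vikram predeceased; the 1/2 allotted to Vikram's branch passes to Vikram's issue by representation.
The 1/2 is divided into 2 equal shares of 1/4 among Falguni, Chetan.
Falguni is living and takes 1/4.
Chetan is living and takes 1/4.
Ishita predeceased; the 1/2 allotted to Ishita's branch passes to Ishita's issue by representation.
The 1/2 is divided into 2 equal shares of 1/4 among Eshan, Girish.
Eshan is living and takes 1/4.
Girish is living and takes 1/4.

Chetan 1/4; Eshan 1/4; Falguni 1/4; Girish 1/4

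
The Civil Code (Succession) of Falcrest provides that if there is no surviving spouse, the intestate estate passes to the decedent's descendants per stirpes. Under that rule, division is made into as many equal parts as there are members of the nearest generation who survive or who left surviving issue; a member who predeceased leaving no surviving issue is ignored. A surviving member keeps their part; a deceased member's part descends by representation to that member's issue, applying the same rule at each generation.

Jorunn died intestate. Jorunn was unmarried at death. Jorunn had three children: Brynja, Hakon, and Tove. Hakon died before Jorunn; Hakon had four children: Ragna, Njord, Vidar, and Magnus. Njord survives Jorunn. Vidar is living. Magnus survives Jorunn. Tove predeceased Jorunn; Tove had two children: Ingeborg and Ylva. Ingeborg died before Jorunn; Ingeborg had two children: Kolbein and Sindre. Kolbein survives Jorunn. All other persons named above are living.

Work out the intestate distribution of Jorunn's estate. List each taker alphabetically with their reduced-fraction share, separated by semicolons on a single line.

There is no surviving spouse, so the entire estate passes to Jorunn's descendants per stirpes.
The estate is divided into 3 equal shares of 1/3 among Brynja, Hakon, Tove.
Brynja is living and takes 1/3.
Hakon predeceased; the 1/3 allotted to Hakon's branch passes to Hakon's issue by representation.
The 1/3 is divided into 4 equal shares of 1/12 among Ragna, Njord, Vidar, Magnus.
Ragna is living and takes 1/12.
Njord is living and takes 1/12.
Vidar is living and takes 1/12.
Magnus is living and takes 1/12.
Tove predeceased; the 1/3 allotted to Tove's branch passes to Tove's issue by representation.
The 1/3 is divided into 2 equal shares of 1/6 among Ingeborg, Ylva.
Ingeborg predeceased; the 1/6 allotted to Ingeborg's branch passes to Ingeborg's issue by representation.
The 1/6 is divided into 2 equal shares of 1/12 among Kolbein, Sindre.
Kolbein is living and takes 1/12.
Sindre is living and takes 1/12.
Ylva is living and takes 1/6.

Brynja 1/3; Kolbein 1/12; Magnus 1/12; Njord 1/12; Ragna 1/12; Sindre 1/12; Vidar 1/12; Ylva 1/6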